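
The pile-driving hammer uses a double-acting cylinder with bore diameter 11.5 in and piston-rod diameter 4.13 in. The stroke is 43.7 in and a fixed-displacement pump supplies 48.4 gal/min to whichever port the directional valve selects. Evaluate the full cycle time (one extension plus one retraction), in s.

t ≈ 45.6 s

Cap-side area A_cap = π/4 × (11.5 in)² = 103.9 in^2
Rod-side annular area A_ann = π/4 × (11.5² − 4.13²) = 90.47 in^2
t_ext = A_cap·L/Q = 24.36 s
t_ret = A_ann·L/Q = 21.22 s
t_cycle = t_ext + t_ret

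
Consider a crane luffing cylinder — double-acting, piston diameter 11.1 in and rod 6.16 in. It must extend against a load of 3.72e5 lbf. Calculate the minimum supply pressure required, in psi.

Cap-side area A_cap = π/4 × (11.1 in)² = 96.77 in^2
P = F / A = 3.72e5 lbf / A

P ≈ 3840 psi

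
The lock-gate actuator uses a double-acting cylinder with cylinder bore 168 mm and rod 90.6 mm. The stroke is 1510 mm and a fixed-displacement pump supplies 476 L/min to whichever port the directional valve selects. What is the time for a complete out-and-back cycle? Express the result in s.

Cap-side area A_cap = π/4 × (168 mm)² = 22170 mm^2
Rod-side annular area A_ann = π/4 × (168² − 90.6²) = 15720 mm^2
t_ext = A_cap·L/Q = 4.219 s
t_ret = A_ann·L/Q = 2.992 s
t_cycle = t_ext + t_ret

t ≈ 7.21 s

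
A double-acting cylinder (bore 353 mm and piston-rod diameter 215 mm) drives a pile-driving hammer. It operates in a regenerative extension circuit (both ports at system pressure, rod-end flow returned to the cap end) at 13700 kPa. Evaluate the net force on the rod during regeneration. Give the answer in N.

F ≈ 4.97e5 N

With equal pressure on both faces, forces on the annular region cancel; the net push is pressure × rod cross-section.
Rod cross-section A_rod = π/4 × (215 mm)² = 36310 mm^2
F = P × A_rod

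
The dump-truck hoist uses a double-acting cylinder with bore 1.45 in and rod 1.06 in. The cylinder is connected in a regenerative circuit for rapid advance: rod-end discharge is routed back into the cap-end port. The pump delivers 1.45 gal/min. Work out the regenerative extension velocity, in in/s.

v ≈ 6.33 in/s

In regeneration the rod-end outflow joins the pump flow into the cap end, so the net volume the pump must supply per unit advance equals the rod cross-section area.
Rod cross-section A_rod = π/4 × (1.06 in)² = 0.8825 in^2
v = Q_pump / A_rod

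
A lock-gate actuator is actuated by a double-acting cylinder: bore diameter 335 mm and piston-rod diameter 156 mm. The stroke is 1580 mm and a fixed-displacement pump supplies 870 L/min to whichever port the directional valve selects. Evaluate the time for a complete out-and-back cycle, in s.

Cap-side area A_cap = π/4 × (335 mm)² = 88140 mm^2
Rod-side annular area A_ann = π/4 × (335² − 156²) = 69030 mm^2
t_ext = A_cap·L/Q = 9.604 s
t_ret = A_ann·L/Q = 7.522 s
t_cycle = t_ext + t_ret

t ≈ 17.1 s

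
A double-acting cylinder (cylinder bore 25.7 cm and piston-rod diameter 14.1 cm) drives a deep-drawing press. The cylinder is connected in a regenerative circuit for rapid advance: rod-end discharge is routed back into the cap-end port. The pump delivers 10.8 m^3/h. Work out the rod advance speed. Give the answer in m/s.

In regeneration the rod-end outflow joins the pump flow into the cap end, so the net volume the pump must supply per unit advance equals the rod cross-section area.
Rod cross-section A_rod = π/4 × (14.1 cm)² = 156.1 cm^2
v = Q_pump / A_rod

v ≈ 0.192 m/s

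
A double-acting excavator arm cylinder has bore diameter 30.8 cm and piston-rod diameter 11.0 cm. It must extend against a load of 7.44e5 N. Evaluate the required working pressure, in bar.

P ≈ 99.9 bar

Cap-side area A_cap = π/4 × (30.8 cm)² = 745.1 cm^2
P = F / A = 7.44e5 N / A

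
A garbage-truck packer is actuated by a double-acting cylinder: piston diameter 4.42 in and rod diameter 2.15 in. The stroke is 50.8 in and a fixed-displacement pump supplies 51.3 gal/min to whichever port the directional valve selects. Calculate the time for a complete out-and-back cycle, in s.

Cap-side area A_cap = π/4 × (4.42 in)² = 15.34 in^2
Rod-side annular area A_ann = π/4 × (4.42² − 2.15²) = 11.71 in^2
t_ext = A_cap·L/Q = 3.947 s
t_ret = A_ann·L/Q = 3.013 s
t_cycle = t_ext + t_ret

t ≈ 6.96 s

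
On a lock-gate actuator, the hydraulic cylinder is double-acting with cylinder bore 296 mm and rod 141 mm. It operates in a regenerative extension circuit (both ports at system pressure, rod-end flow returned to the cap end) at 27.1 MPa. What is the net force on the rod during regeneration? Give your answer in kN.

F ≈ 423 kN

With equal pressure on both faces, forces on the annular region cancel; the net push is pressure × rod cross-section.
Rod cross-section A_rod = π/4 × (141 mm)² = 15610 mm^2
F = P × A_rod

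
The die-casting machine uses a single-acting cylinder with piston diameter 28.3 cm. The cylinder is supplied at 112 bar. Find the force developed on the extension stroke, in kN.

F ≈ 704 kN

Cap-side area A_cap = π/4 × (28.3 cm)² = 629.0 cm^2
F = P × A_cap = 112 bar × A_cap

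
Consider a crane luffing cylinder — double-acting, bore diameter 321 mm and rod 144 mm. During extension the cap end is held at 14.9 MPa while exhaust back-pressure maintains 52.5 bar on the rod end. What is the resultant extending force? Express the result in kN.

F ≈ 866 kN

Cap-side area A_cap = π/4 × (321 mm)² = 80930 mm^2
Rod-side annular area A_ann = π/4 × (321² − 144²) = 64640 mm^2
Net thrust = P_cap·A_cap − P_rod·A_ann = 1206 kN − 339.4 kN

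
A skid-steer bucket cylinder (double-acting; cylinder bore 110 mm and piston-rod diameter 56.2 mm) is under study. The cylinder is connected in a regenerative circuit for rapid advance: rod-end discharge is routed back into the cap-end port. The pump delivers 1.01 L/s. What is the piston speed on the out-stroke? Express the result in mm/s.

In regeneration the rod-end outflow joins the pump flow into the cap end, so the net volume the pump must supply per unit advance equals the rod cross-section area.
Rod cross-section A_rod = π/4 × (56.2 mm)² = 2481 mm^2
v = Q_pump / A_rod

v ≈ 407 mm/s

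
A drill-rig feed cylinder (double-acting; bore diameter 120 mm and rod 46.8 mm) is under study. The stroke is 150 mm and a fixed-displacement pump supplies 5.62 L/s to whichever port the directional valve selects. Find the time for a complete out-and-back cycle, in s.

Cap-side area A_cap = π/4 × (120 mm)² = 11310 mm^2
Rod-side annular area A_ann = π/4 × (120² − 46.8²) = 9590 mm^2
t_ext = A_cap·L/Q = 0.3019 s
t_ret = A_ann·L/Q = 0.2559 s
t_cycle = t_ext + t_ret

t ≈ 0.558 s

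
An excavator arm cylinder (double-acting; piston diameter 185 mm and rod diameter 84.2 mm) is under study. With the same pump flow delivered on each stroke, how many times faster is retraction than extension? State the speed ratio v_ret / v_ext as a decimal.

Cap-side area A_cap = π/4 × (185 mm)² = 26880 mm^2
Rod-side annular area A_ann = π/4 × (185² − 84.2²) = 21310 mm^2
For equal Q, v ∝ 1/A, so v_ret/v_ext = A_cap/A_ann.

v_ret/v_ext ≈ 1.26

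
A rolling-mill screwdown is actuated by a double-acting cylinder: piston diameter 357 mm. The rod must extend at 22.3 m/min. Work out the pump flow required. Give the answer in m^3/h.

Q ≈ 134 m^3/h

Cap-side area A_cap = π/4 × (357 mm)² = 1.001e5 mm^2
Q = A × v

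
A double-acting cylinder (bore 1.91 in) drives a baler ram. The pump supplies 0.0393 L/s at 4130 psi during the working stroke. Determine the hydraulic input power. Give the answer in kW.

W ≈ 1.12 kW

Hydraulic power = P × Q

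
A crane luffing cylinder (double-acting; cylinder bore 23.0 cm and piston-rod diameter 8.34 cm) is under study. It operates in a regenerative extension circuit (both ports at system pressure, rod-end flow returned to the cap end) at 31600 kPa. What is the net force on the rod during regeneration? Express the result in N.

F ≈ 1.73e5 N

With equal pressure on both faces, forces on the annular region cancel; the net push is pressure × rod cross-section.
Rod cross-section A_rod = π/4 × (8.34 cm)² = 54.63 cm^2
F = P × A_rod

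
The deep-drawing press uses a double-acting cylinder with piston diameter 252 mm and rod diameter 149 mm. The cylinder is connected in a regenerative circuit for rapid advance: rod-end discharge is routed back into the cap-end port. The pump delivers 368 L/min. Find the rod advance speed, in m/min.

In regeneration the rod-end outflow joins the pump flow into the cap end, so the net volume the pump must supply per unit advance equals the rod cross-section area.
Rod cross-section A_rod = π/4 × (149 mm)² = 17440 mm^2
v = Q_pump / A_rod

v ≈ 21.1 m/min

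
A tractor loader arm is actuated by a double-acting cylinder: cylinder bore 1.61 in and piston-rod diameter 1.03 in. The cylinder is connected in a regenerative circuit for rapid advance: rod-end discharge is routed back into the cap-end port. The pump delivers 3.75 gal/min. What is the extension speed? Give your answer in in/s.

v ≈ 17.3 in/s

In regeneration the rod-end outflow joins the pump flow into the cap end, so the net volume the pump must supply per unit advance equals the rod cross-section area.
Rod cross-section A_rod = π/4 × (1.03 in)² = 0.8332 in^2
v = Q_pump / A_rod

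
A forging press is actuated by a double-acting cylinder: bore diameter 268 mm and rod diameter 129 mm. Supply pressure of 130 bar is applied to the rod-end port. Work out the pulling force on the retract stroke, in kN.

Rod-side annular area A_ann = π/4 × (268² − 129²) = 43340 mm^2
On retraction the pressure acts on the annular area (bore minus rod).
F = P × A_ann

F ≈ 563 kN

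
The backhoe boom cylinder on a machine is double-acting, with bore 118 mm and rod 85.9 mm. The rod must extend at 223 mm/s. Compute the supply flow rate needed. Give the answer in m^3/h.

Cap-side area A_cap = π/4 × (118 mm)² = 10940 mm^2
Q = A × v

Q ≈ 8.78 m^3/h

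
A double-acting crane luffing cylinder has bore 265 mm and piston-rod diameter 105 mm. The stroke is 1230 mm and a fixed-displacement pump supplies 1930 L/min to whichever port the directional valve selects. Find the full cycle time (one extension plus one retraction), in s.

Cap-side area A_cap = π/4 × (265 mm)² = 55150 mm^2
Rod-side annular area A_ann = π/4 × (265² − 105²) = 46500 mm^2
t_ext = A_cap·L/Q = 2.109 s
t_ret = A_ann·L/Q = 1.778 s
t_cycle = t_ext + t_ret

t ≈ 3.89 s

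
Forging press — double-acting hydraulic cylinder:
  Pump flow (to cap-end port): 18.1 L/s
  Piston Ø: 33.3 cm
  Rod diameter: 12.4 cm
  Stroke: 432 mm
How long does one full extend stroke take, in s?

Cap-side area A_cap = π/4 × (33.3 cm)² = 870.9 cm^2
Swept volume V = A × L; t = V / Q = A·L / Q

t ≈ 2.08 s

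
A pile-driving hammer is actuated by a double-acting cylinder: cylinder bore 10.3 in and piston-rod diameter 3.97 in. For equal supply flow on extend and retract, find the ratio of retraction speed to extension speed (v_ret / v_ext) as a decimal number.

v_ret/v_ext ≈ 1.17

Cap-side area A_cap = π/4 × (10.3 in)² = 83.32 in^2
Rod-side annular area A_ann = π/4 × (10.3² − 3.97²) = 70.94 in^2
For equal Q, v ∝ 1/A, so v_ret/v_ext = A_cap/A_ann.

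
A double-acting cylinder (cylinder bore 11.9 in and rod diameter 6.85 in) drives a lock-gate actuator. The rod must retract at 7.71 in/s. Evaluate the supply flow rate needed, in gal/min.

Q ≈ 149 gal/min

Rod-side annular area A_ann = π/4 × (11.9² − 6.85²) = 74.37 in^2
Q = A × v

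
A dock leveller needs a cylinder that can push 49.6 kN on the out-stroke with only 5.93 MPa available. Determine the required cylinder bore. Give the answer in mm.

Extension force acts on the full piston face: F = P × (π/4)D².
D = √(4F / (πP)) = √(4 × 49.6 kN / (π × 5.93 MPa))

D ≈ 103 mm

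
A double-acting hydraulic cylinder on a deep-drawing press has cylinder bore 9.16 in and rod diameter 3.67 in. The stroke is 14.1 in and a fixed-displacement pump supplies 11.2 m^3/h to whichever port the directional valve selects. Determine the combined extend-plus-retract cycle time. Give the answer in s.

Cap-side area A_cap = π/4 × (9.16 in)² = 65.90 in^2
Rod-side annular area A_ann = π/4 × (9.16² − 3.67²) = 55.32 in^2
t_ext = A_cap·L/Q = 4.894 s
t_ret = A_ann·L/Q = 4.109 s
t_cycle = t_ext + t_ret

t ≈ 9.00 s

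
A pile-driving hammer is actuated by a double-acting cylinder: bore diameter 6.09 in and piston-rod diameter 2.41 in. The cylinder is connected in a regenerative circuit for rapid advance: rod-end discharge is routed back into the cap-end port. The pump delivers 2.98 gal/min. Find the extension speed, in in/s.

In regeneration the rod-end outflow joins the pump flow into the cap end, so the net volume the pump must supply per unit advance equals the rod cross-section area.
Rod cross-section A_rod = π/4 × (2.41 in)² = 4.562 in^2
v = Q_pump / A_rod

v ≈ 2.52 in/s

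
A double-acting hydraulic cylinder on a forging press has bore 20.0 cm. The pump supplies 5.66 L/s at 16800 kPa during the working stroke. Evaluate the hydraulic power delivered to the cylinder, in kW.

W ≈ 95.1 kW

Hydraulic power = P × Q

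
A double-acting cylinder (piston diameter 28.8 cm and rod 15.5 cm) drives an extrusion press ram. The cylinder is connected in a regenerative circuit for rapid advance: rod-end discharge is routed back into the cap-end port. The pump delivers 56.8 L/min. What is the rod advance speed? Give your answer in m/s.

In regeneration the rod-end outflow joins the pump flow into the cap end, so the net volume the pump must supply per unit advance equals the rod cross-section area.
Rod cross-section A_rod = π/4 × (15.5 cm)² = 188.7 cm^2
v = Q_pump / A_rod

v ≈ 0.0502 m/s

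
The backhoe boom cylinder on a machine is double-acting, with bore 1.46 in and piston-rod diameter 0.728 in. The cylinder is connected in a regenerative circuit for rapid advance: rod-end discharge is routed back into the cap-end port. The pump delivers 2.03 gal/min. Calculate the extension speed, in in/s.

v ≈ 18.8 in/s

In regeneration the rod-end outflow joins the pump flow into the cap end, so the net volume the pump must supply per unit advance equals the rod cross-section area.
Rod cross-section A_rod = π/4 × (0.728 in)² = 0.4162 in^2
v = Q_pump / A_rod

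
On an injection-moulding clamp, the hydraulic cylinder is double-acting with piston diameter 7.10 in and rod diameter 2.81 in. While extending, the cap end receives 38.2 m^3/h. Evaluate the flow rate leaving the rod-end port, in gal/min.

Q_out ≈ 142 gal/min

Cap-side area A_cap = π/4 × (7.10 in)² = 39.59 in^2
Rod-side annular area A_ann = π/4 × (7.10² − 2.81²) = 33.39 in^2
Piston speed v = Q_in/A_cap; rod-end outflow Q_out = v × A_ann = Q_in × A_ann/A_cap.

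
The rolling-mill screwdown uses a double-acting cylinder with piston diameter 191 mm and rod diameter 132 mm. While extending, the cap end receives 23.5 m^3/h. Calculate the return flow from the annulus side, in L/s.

Cap-side area A_cap = π/4 × (191 mm)² = 28650 mm^2
Rod-side annular area A_ann = π/4 × (191² − 132²) = 14970 mm^2
Piston speed v = Q_in/A_cap; rod-end outflow Q_out = v × A_ann = Q_in × A_ann/A_cap.

Q_out ≈ 3.41 L/s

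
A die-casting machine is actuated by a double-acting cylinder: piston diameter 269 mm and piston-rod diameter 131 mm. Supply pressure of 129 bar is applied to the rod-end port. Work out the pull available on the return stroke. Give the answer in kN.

F ≈ 559 kN

Rod-side annular area A_ann = π/4 × (269² − 131²) = 43350 mm^2
On retraction the pressure acts on the annular area (bore minus rod).
F = P × A_ann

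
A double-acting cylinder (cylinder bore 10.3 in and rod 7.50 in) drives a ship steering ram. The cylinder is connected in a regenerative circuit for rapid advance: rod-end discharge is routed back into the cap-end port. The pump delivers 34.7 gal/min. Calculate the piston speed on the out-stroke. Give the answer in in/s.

v ≈ 3.02 in/s

In regeneration the rod-end outflow joins the pump flow into the cap end, so the net volume the pump must supply per unit advance equals the rod cross-section area.
Rod cross-section A_rod = π/4 × (7.50 in)² = 44.18 in^2
v = Q_pump / A_rod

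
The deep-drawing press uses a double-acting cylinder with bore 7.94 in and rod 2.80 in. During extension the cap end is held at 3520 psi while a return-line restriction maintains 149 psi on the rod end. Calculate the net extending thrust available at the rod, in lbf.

F ≈ 1.68e5 lbf

Cap-side area A_cap = π/4 × (7.94 in)² = 49.51 in^2
Rod-side annular area A_ann = π/4 × (7.94² − 2.80²) = 43.36 in^2
Net thrust = P_cap·A_cap − P_rod·A_ann = 1.743e5 lbf − 6460 lbf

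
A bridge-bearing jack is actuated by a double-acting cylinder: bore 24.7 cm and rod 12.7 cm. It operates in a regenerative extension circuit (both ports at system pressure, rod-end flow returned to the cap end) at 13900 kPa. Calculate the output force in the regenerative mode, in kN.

F ≈ 176 kN

With equal pressure on both faces, forces on the annular region cancel; the net push is pressure × rod cross-section.
Rod cross-section A_rod = π/4 × (12.7 cm)² = 126.7 cm^2
F = P × A_rod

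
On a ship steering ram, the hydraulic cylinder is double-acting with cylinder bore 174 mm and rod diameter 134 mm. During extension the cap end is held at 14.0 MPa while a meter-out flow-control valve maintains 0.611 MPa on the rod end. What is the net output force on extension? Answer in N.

F ≈ 3.27e5 N

Cap-side area A_cap = π/4 × (174 mm)² = 23780 mm^2
Rod-side annular area A_ann = π/4 × (174² − 134²) = 9676 mm^2
Net thrust = P_cap·A_cap − P_rod·A_ann = 3.329e5 N − 5912 N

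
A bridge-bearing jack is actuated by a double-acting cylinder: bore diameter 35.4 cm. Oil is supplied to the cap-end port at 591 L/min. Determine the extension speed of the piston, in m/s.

Cap-side area A_cap = π/4 × (35.4 cm)² = 984.2 cm^2
v = Q / A

v ≈ 0.100 m/s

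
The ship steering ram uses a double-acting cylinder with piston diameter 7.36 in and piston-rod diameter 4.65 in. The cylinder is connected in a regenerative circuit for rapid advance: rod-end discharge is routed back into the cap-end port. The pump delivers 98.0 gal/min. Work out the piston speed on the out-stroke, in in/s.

In regeneration the rod-end outflow joins the pump flow into the cap end, so the net volume the pump must supply per unit advance equals the rod cross-section area.
Rod cross-section A_rod = π/4 × (4.65 in)² = 16.98 in^2
v = Q_pump / A_rod

v ≈ 22.2 in/s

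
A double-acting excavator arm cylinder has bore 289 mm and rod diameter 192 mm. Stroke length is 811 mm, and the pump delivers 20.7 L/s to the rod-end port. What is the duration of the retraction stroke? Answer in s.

Rod-side annular area A_ann = π/4 × (289² − 192²) = 36640 mm^2
Swept volume V = A × L; t = V / Q = A·L / Q

t ≈ 1.44 s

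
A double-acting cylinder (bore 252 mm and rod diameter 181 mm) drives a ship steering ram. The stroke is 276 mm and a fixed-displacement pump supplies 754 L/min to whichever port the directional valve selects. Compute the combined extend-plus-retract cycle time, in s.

t ≈ 1.63 s

Cap-side area A_cap = π/4 × (252 mm)² = 49880 mm^2
Rod-side annular area A_ann = π/4 × (252² − 181²) = 24150 mm^2
t_ext = A_cap·L/Q = 1.095 s
t_ret = A_ann·L/Q = 0.5303 s
t_cycle = t_ext + t_ret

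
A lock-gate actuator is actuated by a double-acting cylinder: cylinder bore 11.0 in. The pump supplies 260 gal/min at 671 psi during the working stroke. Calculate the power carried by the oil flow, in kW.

W ≈ 75.9 kW

Hydraulic power = P × Q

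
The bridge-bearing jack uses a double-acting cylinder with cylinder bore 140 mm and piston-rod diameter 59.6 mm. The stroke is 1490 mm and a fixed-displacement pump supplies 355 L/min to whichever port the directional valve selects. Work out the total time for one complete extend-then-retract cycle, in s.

Cap-side area A_cap = π/4 × (140 mm)² = 15390 mm^2
Rod-side annular area A_ann = π/4 × (140² − 59.6²) = 12600 mm^2
t_ext = A_cap·L/Q = 3.877 s
t_ret = A_ann·L/Q = 3.174 s
t_cycle = t_ext + t_ret

t ≈ 7.05 s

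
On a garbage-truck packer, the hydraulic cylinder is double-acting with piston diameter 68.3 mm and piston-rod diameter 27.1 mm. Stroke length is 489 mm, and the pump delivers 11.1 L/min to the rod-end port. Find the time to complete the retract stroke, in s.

Rod-side annular area A_ann = π/4 × (68.3² − 27.1²) = 3087 mm^2
Swept volume V = A × L; t = V / Q = A·L / Q

t ≈ 8.16 s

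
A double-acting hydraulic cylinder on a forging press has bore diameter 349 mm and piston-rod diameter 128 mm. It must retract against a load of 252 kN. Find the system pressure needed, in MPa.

P ≈ 3.04 MPa

Rod-side annular area A_ann = π/4 × (349² − 128²) = 82790 mm^2
Retraction: pressure acts on the annular area.
P = F / A = 252 kN / A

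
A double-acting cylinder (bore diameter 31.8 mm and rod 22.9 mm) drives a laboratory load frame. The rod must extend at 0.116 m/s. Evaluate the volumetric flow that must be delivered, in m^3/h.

Q ≈ 0.332 m^3/h

Cap-side area A_cap = π/4 × (31.8 mm)² = 794.2 mm^2
Q = A × v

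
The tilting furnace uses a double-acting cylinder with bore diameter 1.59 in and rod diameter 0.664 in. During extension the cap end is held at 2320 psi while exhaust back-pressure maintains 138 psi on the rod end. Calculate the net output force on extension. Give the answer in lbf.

Cap-side area A_cap = π/4 × (1.59 in)² = 1.986 in^2
Rod-side annular area A_ann = π/4 × (1.59² − 0.664²) = 1.639 in^2
Net thrust = P_cap·A_cap − P_rod·A_ann = 4607 lbf − 226.2 lbf

F ≈ 4380 lbf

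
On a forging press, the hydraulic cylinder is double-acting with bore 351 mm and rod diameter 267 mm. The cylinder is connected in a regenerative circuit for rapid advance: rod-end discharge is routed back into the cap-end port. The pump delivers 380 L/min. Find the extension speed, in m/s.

In regeneration the rod-end outflow joins the pump flow into the cap end, so the net volume the pump must supply per unit advance equals the rod cross-section area.
Rod cross-section A_rod = π/4 × (267 mm)² = 55990 mm^2
v = Q_pump / A_rod

v ≈ 0.113 m/s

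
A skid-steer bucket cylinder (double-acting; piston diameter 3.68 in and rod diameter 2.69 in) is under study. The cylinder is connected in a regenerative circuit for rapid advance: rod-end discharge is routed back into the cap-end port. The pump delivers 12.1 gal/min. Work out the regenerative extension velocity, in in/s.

v ≈ 8.20 in/s

In regeneration the rod-end outflow joins the pump flow into the cap end, so the net volume the pump must supply per unit advance equals the rod cross-section area.
Rod cross-section A_rod = π/4 × (2.69 in)² = 5.683 in^2
v = Q_pump / A_rod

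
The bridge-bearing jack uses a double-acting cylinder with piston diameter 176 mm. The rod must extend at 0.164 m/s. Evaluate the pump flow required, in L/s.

Q ≈ 3.99 L/s

Cap-side area A_cap = π/4 × (176 mm)² = 24330 mm^2
Q = A × v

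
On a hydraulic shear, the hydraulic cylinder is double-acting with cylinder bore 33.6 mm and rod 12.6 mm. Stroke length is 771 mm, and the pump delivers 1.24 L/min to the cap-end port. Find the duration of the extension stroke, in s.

t ≈ 33.1 s

Cap-side area A_cap = π/4 × (33.6 mm)² = 886.7 mm^2
Swept volume V = A × L; t = V / Q = A·L / Q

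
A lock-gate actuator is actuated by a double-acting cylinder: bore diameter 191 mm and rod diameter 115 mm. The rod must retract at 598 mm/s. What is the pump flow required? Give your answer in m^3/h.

Rod-side annular area A_ann = π/4 × (191² − 115²) = 18270 mm^2
Q = A × v

Q ≈ 39.3 m^3/h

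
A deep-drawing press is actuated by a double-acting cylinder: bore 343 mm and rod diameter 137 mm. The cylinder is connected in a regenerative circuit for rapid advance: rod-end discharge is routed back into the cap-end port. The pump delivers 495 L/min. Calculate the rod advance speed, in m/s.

v ≈ 0.560 m/s

In regeneration the rod-end outflow joins the pump flow into the cap end, so the net volume the pump must supply per unit advance equals the rod cross-section area.
Rod cross-section A_rod = π/4 × (137 mm)² = 14740 mm^2
v = Q_pump / A_rod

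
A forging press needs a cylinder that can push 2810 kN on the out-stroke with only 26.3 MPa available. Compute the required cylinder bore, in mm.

Extension force acts on the full piston face: F = P × (π/4)D².
D = √(4F / (πP)) = √(4 × 2810 kN / (π × 26.3 MPa))

D ≈ 369 mm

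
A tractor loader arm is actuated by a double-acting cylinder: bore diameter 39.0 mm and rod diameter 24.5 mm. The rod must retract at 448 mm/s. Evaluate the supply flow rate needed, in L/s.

Q ≈ 0.324 L/s

Rod-side annular area A_ann = π/4 × (39.0² − 24.5²) = 723.2 mm^2
Q = A × v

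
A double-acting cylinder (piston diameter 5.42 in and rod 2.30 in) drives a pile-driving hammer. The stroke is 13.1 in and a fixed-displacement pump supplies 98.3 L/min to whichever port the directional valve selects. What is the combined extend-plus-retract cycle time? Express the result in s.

Cap-side area A_cap = π/4 × (5.42 in)² = 23.07 in^2
Rod-side annular area A_ann = π/4 × (5.42² − 2.30²) = 18.92 in^2
t_ext = A_cap·L/Q = 3.023 s
t_ret = A_ann·L/Q = 2.479 s
t_cycle = t_ext + t_ret

t ≈ 5.50 s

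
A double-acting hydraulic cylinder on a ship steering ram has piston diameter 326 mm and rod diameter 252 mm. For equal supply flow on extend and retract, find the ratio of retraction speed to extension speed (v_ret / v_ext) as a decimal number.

Cap-side area A_cap = π/4 × (326 mm)² = 83470 mm^2
Rod-side annular area A_ann = π/4 × (326² − 252²) = 33590 mm^2
For equal Q, v ∝ 1/A, so v_ret/v_ext = A_cap/A_ann.

v_ret/v_ext ≈ 2.48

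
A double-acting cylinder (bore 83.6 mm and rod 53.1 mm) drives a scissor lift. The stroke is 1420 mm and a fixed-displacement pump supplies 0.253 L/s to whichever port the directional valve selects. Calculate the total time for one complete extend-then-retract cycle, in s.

t ≈ 49.2 s

Cap-side area A_cap = π/4 × (83.6 mm)² = 5489 mm^2
Rod-side annular area A_ann = π/4 × (83.6² − 53.1²) = 3275 mm^2
t_ext = A_cap·L/Q = 30.81 s
t_ret = A_ann·L/Q = 18.38 s
t_cycle = t_ext + t_ret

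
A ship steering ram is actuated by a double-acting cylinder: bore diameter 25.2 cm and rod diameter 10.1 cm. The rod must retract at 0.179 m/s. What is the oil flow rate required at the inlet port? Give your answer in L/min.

Rod-side annular area A_ann = π/4 × (25.2² − 10.1²) = 418.6 cm^2
Q = A × v

Q ≈ 450 L/min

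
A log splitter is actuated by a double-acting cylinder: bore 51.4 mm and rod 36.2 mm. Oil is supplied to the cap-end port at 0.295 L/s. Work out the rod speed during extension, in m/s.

v ≈ 0.142 m/s

Cap-side area A_cap = π/4 × (51.4 mm)² = 2075 mm^2
v = Q / A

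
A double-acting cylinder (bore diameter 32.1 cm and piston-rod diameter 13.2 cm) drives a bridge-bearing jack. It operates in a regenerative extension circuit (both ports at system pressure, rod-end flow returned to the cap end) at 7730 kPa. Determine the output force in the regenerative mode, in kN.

F ≈ 106 kN

With equal pressure on both faces, forces on the annular region cancel; the net push is pressure × rod cross-section.
Rod cross-section A_rod = π/4 × (13.2 cm)² = 136.8 cm^2
F = P × A_rod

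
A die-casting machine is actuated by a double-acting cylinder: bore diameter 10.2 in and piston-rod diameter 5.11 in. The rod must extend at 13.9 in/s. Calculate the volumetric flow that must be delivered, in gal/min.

Cap-side area A_cap = π/4 × (10.2 in)² = 81.71 in^2
Q = A × v

Q ≈ 295 gal/min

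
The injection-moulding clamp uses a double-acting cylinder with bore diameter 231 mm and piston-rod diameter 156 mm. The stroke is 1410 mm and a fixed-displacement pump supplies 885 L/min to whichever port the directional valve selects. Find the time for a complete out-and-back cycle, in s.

Cap-side area A_cap = π/4 × (231 mm)² = 41910 mm^2
Rod-side annular area A_ann = π/4 × (231² − 156²) = 22800 mm^2
t_ext = A_cap·L/Q = 4.006 s
t_ret = A_ann·L/Q = 2.179 s
t_cycle = t_ext + t_ret

t ≈ 6.19 s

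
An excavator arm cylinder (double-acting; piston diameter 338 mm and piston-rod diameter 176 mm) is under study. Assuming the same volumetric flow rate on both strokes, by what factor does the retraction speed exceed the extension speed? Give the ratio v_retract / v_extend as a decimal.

v_ret/v_ext ≈ 1.37

Cap-side area A_cap = π/4 × (338 mm)² = 89730 mm^2
Rod-side annular area A_ann = π/4 × (338² − 176²) = 65400 mm^2
For equal Q, v ∝ 1/A, so v_ret/v_ext = A_cap/A_ann.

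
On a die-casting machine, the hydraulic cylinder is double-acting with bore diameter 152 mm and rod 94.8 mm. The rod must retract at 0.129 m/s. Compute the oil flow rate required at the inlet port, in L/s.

Q ≈ 1.43 L/s

Rod-side annular area A_ann = π/4 × (152² − 94.8²) = 11090 mm^2
Q = A × v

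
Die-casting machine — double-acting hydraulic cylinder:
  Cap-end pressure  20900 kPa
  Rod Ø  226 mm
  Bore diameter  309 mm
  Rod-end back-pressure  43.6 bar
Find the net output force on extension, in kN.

Cap-side area A_cap = π/4 × (309 mm)² = 74990 mm^2
Rod-side annular area A_ann = π/4 × (309² − 226²) = 34880 mm^2
Net thrust = P_cap·A_cap − P_rod·A_ann = 1567 kN − 152.1 kN

F ≈ 1420 kN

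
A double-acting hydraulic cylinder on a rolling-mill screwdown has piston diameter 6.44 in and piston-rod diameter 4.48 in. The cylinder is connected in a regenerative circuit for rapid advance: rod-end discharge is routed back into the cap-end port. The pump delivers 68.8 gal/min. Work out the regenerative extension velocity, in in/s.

v ≈ 16.8 in/s

In regeneration the rod-end outflow joins the pump flow into the cap end, so the net volume the pump must supply per unit advance equals the rod cross-section area.
Rod cross-section A_rod = π/4 × (4.48 in)² = 15.76 in^2
v = Q_pump / A_rod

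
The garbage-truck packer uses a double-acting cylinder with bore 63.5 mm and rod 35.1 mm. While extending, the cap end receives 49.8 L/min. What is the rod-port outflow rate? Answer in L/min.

Cap-side area A_cap = π/4 × (63.5 mm)² = 3167 mm^2
Rod-side annular area A_ann = π/4 × (63.5² − 35.1²) = 2199 mm^2
Piston speed v = Q_in/A_cap; rod-end outflow Q_out = v × A_ann = Q_in × A_ann/A_cap.

Q_out ≈ 34.6 L/min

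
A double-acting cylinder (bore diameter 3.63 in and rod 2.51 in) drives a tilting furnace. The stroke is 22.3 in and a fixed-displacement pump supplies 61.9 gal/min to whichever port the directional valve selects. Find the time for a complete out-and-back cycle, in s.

Cap-side area A_cap = π/4 × (3.63 in)² = 10.35 in^2
Rod-side annular area A_ann = π/4 × (3.63² − 2.51²) = 5.401 in^2
t_ext = A_cap·L/Q = 0.9684 s
t_ret = A_ann·L/Q = 0.5054 s
t_cycle = t_ext + t_ret

t ≈ 1.47 s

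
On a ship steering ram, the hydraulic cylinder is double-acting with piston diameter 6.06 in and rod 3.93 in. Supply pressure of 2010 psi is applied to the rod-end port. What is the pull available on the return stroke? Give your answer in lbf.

Rod-side annular area A_ann = π/4 × (6.06² − 3.93²) = 16.71 in^2
On retraction the pressure acts on the annular area (bore minus rod).
F = P × A_ann

F ≈ 33600 lbf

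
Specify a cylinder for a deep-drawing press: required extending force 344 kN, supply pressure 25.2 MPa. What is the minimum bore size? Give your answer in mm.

D ≈ 132 mm

Extension force acts on the full piston face: F = P × (π/4)D².
D = √(4F / (πP)) = √(4 × 344 kN / (π × 25.2 MPa))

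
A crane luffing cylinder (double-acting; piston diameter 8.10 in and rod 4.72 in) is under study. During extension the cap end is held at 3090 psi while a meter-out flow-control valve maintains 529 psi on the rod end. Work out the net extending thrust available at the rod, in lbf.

Cap-side area A_cap = π/4 × (8.10 in)² = 51.53 in^2
Rod-side annular area A_ann = π/4 × (8.10² − 4.72²) = 34.03 in^2
Net thrust = P_cap·A_cap − P_rod·A_ann = 1.592e5 lbf − 18000 lbf

F ≈ 1.41e5 lbf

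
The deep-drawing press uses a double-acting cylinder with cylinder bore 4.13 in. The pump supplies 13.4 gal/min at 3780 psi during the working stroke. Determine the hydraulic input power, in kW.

Hydraulic power = P × Q

W ≈ 22.0 kW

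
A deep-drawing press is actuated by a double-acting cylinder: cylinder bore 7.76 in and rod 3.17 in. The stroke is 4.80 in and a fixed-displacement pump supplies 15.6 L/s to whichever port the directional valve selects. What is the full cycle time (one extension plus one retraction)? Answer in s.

t ≈ 0.437 s

Cap-side area A_cap = π/4 × (7.76 in)² = 47.29 in^2
Rod-side annular area A_ann = π/4 × (7.76² − 3.17²) = 39.40 in^2
t_ext = A_cap·L/Q = 0.2385 s
t_ret = A_ann·L/Q = 0.1987 s
t_cycle = t_ext + t_ret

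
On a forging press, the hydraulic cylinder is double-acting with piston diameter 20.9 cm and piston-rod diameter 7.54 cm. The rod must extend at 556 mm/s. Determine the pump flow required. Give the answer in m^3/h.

Q ≈ 68.7 m^3/h

Cap-side area A_cap = π/4 × (20.9 cm)² = 343.1 cm^2
Q = A × v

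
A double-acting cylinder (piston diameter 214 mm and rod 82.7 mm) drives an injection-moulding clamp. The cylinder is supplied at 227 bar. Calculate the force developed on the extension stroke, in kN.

Cap-side area A_cap = π/4 × (214 mm)² = 35970 mm^2
F = P × A_cap = 227 bar × A_cap

F ≈ 816 kN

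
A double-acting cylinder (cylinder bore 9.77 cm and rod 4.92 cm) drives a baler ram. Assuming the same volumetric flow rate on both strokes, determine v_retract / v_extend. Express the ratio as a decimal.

Cap-side area A_cap = π/4 × (9.77 cm)² = 74.97 cm^2
Rod-side annular area A_ann = π/4 × (9.77² − 4.92²) = 55.96 cm^2
For equal Q, v ∝ 1/A, so v_ret/v_ext = A_cap/A_ann.

v_ret/v_ext ≈ 1.34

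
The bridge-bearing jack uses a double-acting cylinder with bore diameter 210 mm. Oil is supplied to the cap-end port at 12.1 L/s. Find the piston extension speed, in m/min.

Cap-side area A_cap = π/4 × (210 mm)² = 34640 mm^2
v = Q / A

v ≈ 21.0 m/min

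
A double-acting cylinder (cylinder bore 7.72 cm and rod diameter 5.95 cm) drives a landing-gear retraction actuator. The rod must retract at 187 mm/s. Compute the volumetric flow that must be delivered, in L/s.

Q ≈ 0.355 L/s

Rod-side annular area A_ann = π/4 × (7.72² − 5.95²) = 19.00 cm^2
Q = A × v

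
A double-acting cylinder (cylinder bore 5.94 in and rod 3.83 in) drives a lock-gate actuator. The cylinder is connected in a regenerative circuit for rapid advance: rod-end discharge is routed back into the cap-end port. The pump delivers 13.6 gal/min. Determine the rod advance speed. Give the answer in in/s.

v ≈ 4.54 in/s

In regeneration the rod-end outflow joins the pump flow into the cap end, so the net volume the pump must supply per unit advance equals the rod cross-section area.
Rod cross-section A_rod = π/4 × (3.83 in)² = 11.52 in^2
v = Q_pump / A_rod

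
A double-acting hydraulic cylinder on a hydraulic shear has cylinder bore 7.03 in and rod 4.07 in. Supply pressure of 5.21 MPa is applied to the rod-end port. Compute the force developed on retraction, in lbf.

F ≈ 19500 lbf

Rod-side annular area A_ann = π/4 × (7.03² − 4.07²) = 25.81 in^2
On retraction the pressure acts on the annular area (bore minus rod).
F = P × A_ann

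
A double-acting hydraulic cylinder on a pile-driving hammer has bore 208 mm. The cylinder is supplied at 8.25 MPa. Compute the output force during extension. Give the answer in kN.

Cap-side area A_cap = π/4 × (208 mm)² = 33980 mm^2
F = P × A_cap = 8.25 MPa × A_cap

F ≈ 280 kN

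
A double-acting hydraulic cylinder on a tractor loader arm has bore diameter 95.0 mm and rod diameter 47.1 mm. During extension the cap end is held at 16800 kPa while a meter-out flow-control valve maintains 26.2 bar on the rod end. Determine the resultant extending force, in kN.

F ≈ 105 kN

Cap-side area A_cap = π/4 × (95.0 mm)² = 7088 mm^2
Rod-side annular area A_ann = π/4 × (95.0² − 47.1²) = 5346 mm^2
Net thrust = P_cap·A_cap − P_rod·A_ann = 119.1 kN − 14.01 kN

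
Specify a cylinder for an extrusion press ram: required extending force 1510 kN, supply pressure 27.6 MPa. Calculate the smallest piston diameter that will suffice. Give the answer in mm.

Extension force acts on the full piston face: F = P × (π/4)D².
D = √(4F / (πP)) = √(4 × 1510 kN / (π × 27.6 MPa))

D ≈ 264 mm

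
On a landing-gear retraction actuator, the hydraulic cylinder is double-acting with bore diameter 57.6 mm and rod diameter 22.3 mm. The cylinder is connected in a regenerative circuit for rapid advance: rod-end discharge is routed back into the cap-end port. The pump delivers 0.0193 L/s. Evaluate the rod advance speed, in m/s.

v ≈ 0.0494 m/s

In regeneration the rod-end outflow joins the pump flow into the cap end, so the net volume the pump must supply per unit advance equals the rod cross-section area.
Rod cross-section A_rod = π/4 × (22.3 mm)² = 390.6 mm^2
v = Q_pump / A_rod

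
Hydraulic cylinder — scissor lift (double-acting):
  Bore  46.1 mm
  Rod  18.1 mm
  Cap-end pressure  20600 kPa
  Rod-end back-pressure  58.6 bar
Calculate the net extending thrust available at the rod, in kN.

F ≈ 26.1 kN

Cap-side area A_cap = π/4 × (46.1 mm)² = 1669 mm^2
Rod-side annular area A_ann = π/4 × (46.1² − 18.1²) = 1412 mm^2
Net thrust = P_cap·A_cap − P_rod·A_ann = 34.38 kN − 8.273 kN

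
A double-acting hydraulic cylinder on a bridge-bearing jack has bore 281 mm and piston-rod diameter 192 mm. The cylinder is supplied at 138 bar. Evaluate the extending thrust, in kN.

F ≈ 856 kN

Cap-side area A_cap = π/4 × (281 mm)² = 62020 mm^2
F = P × A_cap = 138 bar × A_cap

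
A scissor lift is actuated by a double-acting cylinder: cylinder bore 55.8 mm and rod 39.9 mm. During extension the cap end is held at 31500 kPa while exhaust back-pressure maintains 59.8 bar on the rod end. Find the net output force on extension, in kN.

Cap-side area A_cap = π/4 × (55.8 mm)² = 2445 mm^2
Rod-side annular area A_ann = π/4 × (55.8² − 39.9²) = 1195 mm^2
Net thrust = P_cap·A_cap − P_rod·A_ann = 77.03 kN − 7.147 kN

F ≈ 69.9 kN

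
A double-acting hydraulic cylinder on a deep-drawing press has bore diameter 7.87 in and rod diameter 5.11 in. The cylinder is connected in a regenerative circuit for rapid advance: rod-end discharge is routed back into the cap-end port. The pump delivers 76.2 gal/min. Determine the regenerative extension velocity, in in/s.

v ≈ 14.3 in/s

In regeneration the rod-end outflow joins the pump flow into the cap end, so the net volume the pump must supply per unit advance equals the rod cross-section area.
Rod cross-section A_rod = π/4 × (5.11 in)² = 20.51 in^2
v = Q_pump / A_rod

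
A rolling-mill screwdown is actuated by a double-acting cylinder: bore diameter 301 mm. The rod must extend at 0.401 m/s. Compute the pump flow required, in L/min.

Cap-side area A_cap = π/4 × (301 mm)² = 71160 mm^2
Q = A × v

Q ≈ 1710 L/min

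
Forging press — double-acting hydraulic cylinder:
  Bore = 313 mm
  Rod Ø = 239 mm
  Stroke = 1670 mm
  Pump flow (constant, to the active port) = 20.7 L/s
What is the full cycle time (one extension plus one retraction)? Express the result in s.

t ≈ 8.80 s

Cap-side area A_cap = π/4 × (313 mm)² = 76940 mm^2
Rod-side annular area A_ann = π/4 × (313² − 239²) = 32080 mm^2
t_ext = A_cap·L/Q = 6.208 s
t_ret = A_ann·L/Q = 2.588 s
t_cycle = t_ext + t_ret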